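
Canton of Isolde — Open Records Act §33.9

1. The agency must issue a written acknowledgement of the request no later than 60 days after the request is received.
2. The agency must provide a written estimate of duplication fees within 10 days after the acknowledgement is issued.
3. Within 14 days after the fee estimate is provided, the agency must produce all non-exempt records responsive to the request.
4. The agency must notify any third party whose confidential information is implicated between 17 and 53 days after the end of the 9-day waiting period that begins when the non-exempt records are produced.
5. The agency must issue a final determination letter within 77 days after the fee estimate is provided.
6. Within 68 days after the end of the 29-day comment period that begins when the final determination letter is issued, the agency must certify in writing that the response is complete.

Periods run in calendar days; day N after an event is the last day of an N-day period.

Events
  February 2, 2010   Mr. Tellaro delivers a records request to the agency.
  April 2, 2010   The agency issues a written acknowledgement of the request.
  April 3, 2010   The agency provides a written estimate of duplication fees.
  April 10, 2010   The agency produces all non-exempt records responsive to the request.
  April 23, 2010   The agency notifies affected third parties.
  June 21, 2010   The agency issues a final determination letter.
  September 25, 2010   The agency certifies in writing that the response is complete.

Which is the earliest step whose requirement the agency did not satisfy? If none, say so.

Step 1 — counting 60 days from February 2, 2010 (when the request is received) gives a deadline of April 3, 2010; completed April 2, 2010, before the deadline.
Step 2 — counting 10 days from April 2, 2010 (when the acknowledgement is issued) gives a deadline of April 12, 2010; completed April 3, 2010, before the deadline.
Step 3 — counting 14 days from April 3, 2010 (when the fee estimate is provided) gives a deadline of April 17, 2010; April 10, 2010 is within that limit.
Step 4 — 17 and 53 days from April 19, 2010 (end of the 9-day waiting period, which began when the non-exempt records are produced on April 10, 2010) are May 6, 2010 and June 11, 2010 respectively; done April 23, 2010 — 13 days before the window opened.

Step 4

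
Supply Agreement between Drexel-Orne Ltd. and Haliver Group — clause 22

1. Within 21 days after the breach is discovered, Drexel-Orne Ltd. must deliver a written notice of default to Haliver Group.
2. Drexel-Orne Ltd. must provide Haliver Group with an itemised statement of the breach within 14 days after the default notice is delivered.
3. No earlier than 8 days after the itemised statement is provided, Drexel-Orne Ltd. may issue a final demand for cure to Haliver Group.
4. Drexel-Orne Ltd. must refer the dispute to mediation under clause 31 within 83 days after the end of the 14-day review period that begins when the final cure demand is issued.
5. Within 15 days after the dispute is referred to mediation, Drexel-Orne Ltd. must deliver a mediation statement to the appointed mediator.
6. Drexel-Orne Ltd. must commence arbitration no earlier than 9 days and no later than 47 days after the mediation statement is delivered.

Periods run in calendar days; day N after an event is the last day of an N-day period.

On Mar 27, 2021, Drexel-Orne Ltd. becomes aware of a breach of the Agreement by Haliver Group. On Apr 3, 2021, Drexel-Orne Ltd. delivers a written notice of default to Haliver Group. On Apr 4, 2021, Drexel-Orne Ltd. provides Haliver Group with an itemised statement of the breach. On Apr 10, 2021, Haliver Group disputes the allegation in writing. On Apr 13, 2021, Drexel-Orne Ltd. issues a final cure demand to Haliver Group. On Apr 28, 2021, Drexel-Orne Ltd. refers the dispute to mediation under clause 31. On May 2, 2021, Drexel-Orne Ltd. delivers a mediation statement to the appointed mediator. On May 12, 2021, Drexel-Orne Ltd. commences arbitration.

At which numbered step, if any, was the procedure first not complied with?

Step 1 — counting 21 days from Mar 27, 2021 (when the breach is discovered) gives a deadline of Apr 17, 2021; Apr 3, 2021 is within that limit.
Step 2 — counting 14 days from Apr 3, 2021 (when the default notice is delivered) gives a deadline of Apr 17, 2021; Apr 4, 2021 is within that limit.
Step 3 — must wait 8 days from Apr 4, 2021 (when the itemised statement is provided), so not before Apr 12, 2021; done Apr 13, 2021 — permitted.
Step 4 — counting 83 days from Apr 27, 2021 (end of the 14-day review period, which began when the final cure demand is issued on Apr 13, 2021) gives a deadline of Jul 19, 2021; completed Apr 28, 2021, before the deadline.
Step 5 — counting 15 days from Apr 28, 2021 (when the dispute is referred to mediation) gives a deadline of May 13, 2021; completed May 2, 2021, before the deadline.
Step 6 — 9 and 47 days from May 2, 2021 (when the mediation statement is delivered) are May 11, 2021 and Jun 18, 2021 respectively; done May 12, 2021, which is between those dates.

None — every step was satisfied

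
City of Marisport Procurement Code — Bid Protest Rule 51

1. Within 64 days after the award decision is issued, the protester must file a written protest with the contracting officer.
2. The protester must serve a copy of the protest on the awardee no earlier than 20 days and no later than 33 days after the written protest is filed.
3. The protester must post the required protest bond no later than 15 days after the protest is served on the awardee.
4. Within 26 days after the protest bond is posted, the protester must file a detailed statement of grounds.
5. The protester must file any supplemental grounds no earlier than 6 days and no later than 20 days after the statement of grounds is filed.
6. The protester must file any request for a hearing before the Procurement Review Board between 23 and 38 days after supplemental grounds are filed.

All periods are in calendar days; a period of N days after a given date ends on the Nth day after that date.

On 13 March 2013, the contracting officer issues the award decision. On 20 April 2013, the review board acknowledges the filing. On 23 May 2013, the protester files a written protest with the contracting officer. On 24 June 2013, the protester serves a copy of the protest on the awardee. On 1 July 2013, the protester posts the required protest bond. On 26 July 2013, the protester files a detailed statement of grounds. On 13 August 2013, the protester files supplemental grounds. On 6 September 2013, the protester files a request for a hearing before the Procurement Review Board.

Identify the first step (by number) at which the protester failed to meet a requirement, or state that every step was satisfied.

Step 1

Step 1 — counting 64 days from 13 March 2013 (when the award decision is issued) gives a deadline of 16 May 2013; not done until 23 May 2013, 7 days after the deadline.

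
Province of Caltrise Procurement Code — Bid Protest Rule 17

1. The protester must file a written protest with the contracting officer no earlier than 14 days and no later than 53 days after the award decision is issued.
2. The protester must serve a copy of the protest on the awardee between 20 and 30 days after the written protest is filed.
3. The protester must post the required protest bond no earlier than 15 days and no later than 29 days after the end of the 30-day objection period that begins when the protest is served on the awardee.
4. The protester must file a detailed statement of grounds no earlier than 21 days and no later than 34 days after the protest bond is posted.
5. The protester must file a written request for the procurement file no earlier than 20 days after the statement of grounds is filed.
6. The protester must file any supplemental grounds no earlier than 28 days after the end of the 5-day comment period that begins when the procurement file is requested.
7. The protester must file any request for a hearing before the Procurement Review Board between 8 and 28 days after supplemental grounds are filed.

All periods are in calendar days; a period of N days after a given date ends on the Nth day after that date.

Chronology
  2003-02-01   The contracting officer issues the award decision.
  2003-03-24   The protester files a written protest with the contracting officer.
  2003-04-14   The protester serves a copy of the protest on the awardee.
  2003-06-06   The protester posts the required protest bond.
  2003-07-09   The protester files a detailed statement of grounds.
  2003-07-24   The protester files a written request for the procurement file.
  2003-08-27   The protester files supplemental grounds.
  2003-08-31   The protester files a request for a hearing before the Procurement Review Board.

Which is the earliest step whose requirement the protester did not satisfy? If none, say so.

Step 1: the window is 14–53 days after 2003-02-01 (when the award decision is issued), so 2003-02-15 through 2003-03-26; done 2003-03-24, which is between those dates.
Step 2: the window is 20–30 days after 2003-03-24 (when the written protest is filed), so 2003-04-13 through 2003-04-23; 2003-04-14 falls inside that range.
Step 3: the window is 15–29 days after 2003-05-14 (end of the 30-day objection period, which began when the protest is served on the awardee on 2003-04-14), so 2003-05-29 through 2003-06-12; done 2003-06-06 — within the window.
Step 4: the window is 21–34 days after 2003-06-06 (when the protest bond is posted), so 2003-06-27 through 2003-07-10; done 2003-07-09 — within the window.
Step 5: the earliest permitted date is 20 days after 2003-07-09 (when the statement of grounds is filed), i.e. 2003-07-29; 2003-07-24 is 5 days before the earliest permitted date.
That is the first point of non-compliance.

Step 5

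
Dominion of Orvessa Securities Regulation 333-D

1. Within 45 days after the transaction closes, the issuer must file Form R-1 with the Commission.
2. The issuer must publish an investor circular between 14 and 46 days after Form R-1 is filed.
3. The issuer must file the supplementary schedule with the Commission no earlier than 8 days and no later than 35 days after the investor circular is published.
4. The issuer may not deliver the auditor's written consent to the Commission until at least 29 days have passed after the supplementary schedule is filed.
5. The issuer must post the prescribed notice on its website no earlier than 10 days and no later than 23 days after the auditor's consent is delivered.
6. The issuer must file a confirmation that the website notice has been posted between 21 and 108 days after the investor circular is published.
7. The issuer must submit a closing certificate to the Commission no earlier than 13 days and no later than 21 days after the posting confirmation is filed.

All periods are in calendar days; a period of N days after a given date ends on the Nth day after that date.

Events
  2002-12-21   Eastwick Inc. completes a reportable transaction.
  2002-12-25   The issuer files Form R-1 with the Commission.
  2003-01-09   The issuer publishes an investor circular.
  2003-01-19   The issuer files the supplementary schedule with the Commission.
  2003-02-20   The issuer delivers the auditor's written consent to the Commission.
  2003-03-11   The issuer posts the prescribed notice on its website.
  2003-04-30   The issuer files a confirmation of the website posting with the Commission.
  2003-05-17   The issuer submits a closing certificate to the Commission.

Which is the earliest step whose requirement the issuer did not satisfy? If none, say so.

Step 6

Step 1 — counting 45 days from 2002-12-21 (when the transaction closes) gives a deadline of 2003-02-04; 2002-12-25 is within that limit.
Step 2 — 14 and 46 days from 2002-12-25 (when Form R-1 is filed) are 2003-01-08 and 2003-02-09 respectively; done 2003-01-09, which is between those dates.
Step 3 — 8 and 35 days from 2003-01-09 (when the investor circular is published) are 2003-01-17 and 2003-02-13 respectively; done 2003-01-19 — within the window.
Step 4 — must wait 29 days from 2003-01-19 (when the supplementary schedule is filed), so not before 2003-02-17; 2003-02-20 is on or after that date.
Step 5 — 10 and 23 days from 2003-02-20 (when the auditor's consent is delivered) are 2003-03-02 and 2003-03-15 respectively; done 2003-03-11, which is between those dates.
Step 6 — 21 and 108 days from 2003-01-09 (when the investor circular is published) are 2003-01-30 and 2003-04-27 respectively; 2003-04-30 is 3 days past the end of the window.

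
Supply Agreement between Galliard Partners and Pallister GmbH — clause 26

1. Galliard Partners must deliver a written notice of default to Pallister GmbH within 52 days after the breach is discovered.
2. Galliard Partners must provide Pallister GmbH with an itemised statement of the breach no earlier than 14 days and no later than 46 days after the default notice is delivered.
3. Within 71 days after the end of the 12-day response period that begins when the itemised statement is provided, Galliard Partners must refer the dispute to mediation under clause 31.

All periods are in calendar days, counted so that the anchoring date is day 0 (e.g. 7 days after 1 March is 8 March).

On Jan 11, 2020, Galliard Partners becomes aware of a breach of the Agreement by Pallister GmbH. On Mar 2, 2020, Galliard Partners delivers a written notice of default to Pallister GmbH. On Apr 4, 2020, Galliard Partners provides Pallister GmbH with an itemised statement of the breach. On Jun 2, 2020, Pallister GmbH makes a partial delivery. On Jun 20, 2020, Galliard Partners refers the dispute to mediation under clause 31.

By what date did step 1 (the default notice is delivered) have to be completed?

Step 1 runs from Jan 11, 2020, when the breach is discovered. 52 days after Jan 11, 2020 is Mar 3, 2020.

Mar 3, 2020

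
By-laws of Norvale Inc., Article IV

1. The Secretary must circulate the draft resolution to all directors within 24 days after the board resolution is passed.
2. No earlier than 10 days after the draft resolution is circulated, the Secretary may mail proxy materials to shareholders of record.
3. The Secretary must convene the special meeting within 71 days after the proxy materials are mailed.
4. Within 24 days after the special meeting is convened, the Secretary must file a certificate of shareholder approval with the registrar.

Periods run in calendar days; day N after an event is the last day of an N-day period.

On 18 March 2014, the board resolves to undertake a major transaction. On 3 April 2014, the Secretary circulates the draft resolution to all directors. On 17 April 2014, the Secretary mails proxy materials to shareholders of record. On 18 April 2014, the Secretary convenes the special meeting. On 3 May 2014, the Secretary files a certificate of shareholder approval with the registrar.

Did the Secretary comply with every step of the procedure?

Yes

Step 1 — counting 24 days from 18 March 2014 (when the board resolution is passed) gives a deadline of 11 April 2014; done 3 April 2014 — timely.
Step 2 — must wait 10 days from 3 April 2014 (when the draft resolution is circulated), so not before 13 April 2014; 17 April 2014 is on or after that date.
Step 3 — counting 71 days from 17 April 2014 (when the proxy materials are mailed) gives a deadline of 27 June 2014; completed 18 April 2014, before the deadline.
Step 4 — counting 24 days from 18 April 2014 (when the special meeting is convened) gives a deadline of 12 May 2014; completed 3 May 2014, before the deadline.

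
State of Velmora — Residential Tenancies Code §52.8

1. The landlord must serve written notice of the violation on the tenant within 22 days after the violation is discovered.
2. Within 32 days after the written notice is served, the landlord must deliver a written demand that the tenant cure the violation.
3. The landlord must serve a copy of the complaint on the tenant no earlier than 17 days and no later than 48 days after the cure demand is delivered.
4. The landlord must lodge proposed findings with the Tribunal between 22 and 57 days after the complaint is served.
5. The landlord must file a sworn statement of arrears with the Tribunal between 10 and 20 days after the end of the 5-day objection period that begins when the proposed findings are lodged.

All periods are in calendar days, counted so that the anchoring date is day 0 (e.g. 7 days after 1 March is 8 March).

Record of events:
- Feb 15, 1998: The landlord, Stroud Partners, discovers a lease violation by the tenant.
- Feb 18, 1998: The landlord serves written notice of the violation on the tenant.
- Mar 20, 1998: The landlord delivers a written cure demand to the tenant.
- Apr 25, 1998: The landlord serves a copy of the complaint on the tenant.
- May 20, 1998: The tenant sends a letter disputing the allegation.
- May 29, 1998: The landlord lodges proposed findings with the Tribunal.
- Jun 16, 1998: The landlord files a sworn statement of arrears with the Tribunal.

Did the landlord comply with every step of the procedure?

Yes

(1) due by Feb 15, 1998 + 22 days = Mar 9, 1998; done Feb 18, 1998 — timely.
(2) due by Feb 18, 1998 + 32 days = Mar 22, 1998; done Mar 20, 1998 — timely.
(3) the permitted window runs from Mar 20, 1998 + 17 = Apr 6, 1998 to Mar 20, 1998 + 48 = May 7, 1998; done Apr 25, 1998, which is between those dates.
(4) the permitted window runs from Apr 25, 1998 + 22 = May 17, 1998 to Apr 25, 1998 + 57 = Jun 21, 1998; done May 29, 1998 — within the window.
(5) the permitted window runs from Jun 3, 1998 + 10 = Jun 13, 1998 to Jun 3, 1998 + 20 = Jun 23, 1998; done Jun 16, 1998 — within the window.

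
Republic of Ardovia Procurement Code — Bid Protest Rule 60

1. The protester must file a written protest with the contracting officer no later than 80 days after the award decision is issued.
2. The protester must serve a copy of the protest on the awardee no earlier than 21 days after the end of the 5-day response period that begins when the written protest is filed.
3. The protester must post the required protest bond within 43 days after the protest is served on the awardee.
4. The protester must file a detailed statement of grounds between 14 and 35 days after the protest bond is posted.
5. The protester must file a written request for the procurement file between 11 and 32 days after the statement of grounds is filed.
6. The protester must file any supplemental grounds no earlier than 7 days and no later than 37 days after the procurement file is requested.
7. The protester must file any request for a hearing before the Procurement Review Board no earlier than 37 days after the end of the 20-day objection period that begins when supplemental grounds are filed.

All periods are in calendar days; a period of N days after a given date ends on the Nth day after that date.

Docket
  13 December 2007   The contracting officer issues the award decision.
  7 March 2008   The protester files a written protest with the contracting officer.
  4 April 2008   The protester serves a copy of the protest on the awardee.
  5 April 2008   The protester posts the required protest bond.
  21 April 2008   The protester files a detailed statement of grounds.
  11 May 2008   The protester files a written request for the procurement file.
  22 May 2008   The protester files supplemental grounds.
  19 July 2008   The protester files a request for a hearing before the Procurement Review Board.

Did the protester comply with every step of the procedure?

Step 1: 80 days after 13 December 2007 (when the award decision is issued) is 2 March 2008; 7 March 2008 misses that deadline by 5 days.
The procedure was therefore not followed at step 1.

No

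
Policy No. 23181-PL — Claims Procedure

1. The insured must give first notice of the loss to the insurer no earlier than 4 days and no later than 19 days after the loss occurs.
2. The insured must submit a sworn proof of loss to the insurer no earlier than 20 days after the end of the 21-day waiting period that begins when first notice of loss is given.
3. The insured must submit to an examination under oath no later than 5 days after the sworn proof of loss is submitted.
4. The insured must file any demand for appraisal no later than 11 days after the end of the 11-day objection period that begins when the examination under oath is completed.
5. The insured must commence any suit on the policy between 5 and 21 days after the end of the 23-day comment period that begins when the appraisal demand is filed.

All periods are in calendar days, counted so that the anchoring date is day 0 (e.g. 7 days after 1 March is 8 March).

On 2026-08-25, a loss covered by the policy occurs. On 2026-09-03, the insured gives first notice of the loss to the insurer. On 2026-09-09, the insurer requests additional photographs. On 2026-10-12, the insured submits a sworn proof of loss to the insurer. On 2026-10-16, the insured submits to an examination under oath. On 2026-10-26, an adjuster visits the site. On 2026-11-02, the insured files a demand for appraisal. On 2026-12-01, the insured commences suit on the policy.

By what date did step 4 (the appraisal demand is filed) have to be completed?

The examination under oath is completed on 2026-10-16; the 11-day objection period therefore ends 2026-10-27, and step 4 runs from that date. 11 days after 2026-10-27 is 2026-11-07.

2026-11-07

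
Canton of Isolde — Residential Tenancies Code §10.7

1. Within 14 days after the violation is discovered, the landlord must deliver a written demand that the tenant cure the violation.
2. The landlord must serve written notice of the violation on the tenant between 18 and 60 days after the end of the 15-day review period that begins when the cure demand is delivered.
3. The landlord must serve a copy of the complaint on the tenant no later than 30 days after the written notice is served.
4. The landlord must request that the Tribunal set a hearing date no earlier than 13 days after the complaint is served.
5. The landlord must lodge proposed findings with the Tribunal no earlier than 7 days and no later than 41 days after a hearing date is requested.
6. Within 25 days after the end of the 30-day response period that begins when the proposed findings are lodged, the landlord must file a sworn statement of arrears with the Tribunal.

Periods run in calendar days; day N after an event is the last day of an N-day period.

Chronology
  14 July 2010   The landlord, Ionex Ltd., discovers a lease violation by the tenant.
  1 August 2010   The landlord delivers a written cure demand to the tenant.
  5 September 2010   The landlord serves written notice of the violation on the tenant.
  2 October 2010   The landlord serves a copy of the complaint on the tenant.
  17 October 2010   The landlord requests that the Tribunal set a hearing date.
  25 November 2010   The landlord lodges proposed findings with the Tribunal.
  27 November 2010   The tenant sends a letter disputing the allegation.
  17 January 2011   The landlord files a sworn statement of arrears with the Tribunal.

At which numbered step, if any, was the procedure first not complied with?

Step 1

Step 1 — counting 14 days from 14 July 2010 (when the violation is discovered) gives a deadline of 28 July 2010; 1 August 2010 misses that deadline by 4 days.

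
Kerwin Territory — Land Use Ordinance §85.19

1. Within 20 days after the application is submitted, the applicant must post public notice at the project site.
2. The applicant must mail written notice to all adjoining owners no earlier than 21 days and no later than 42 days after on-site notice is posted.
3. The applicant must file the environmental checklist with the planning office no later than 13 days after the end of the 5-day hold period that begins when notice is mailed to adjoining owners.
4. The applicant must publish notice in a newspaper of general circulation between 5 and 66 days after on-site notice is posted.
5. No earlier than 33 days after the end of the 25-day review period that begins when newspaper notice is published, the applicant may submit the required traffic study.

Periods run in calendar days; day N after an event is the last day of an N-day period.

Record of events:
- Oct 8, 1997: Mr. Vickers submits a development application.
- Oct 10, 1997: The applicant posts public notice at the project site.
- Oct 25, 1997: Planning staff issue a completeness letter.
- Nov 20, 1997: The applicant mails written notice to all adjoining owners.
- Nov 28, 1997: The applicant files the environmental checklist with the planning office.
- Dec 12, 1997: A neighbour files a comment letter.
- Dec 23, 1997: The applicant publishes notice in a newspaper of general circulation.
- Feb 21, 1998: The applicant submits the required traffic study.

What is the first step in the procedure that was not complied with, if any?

Step 4

(1) due by Oct 8, 1997 + 20 days = Oct 28, 1997; completed Oct 10, 1997, before the deadline.
(2) the permitted window runs from Oct 10, 1997 + 21 = Oct 31, 1997 to Oct 10, 1997 + 42 = Nov 21, 1997; done Nov 20, 1997, which is between those dates.
(3) due by Nov 25, 1997 + 13 days = Dec 8, 1997; done Nov 28, 1997 — timely.
(4) the permitted window runs from Oct 10, 1997 + 5 = Oct 15, 1997 to Oct 10, 1997 + 66 = Dec 15, 1997; done Dec 23, 1997 — 8 days after the window closed.
The procedure was therefore not followed at step 4.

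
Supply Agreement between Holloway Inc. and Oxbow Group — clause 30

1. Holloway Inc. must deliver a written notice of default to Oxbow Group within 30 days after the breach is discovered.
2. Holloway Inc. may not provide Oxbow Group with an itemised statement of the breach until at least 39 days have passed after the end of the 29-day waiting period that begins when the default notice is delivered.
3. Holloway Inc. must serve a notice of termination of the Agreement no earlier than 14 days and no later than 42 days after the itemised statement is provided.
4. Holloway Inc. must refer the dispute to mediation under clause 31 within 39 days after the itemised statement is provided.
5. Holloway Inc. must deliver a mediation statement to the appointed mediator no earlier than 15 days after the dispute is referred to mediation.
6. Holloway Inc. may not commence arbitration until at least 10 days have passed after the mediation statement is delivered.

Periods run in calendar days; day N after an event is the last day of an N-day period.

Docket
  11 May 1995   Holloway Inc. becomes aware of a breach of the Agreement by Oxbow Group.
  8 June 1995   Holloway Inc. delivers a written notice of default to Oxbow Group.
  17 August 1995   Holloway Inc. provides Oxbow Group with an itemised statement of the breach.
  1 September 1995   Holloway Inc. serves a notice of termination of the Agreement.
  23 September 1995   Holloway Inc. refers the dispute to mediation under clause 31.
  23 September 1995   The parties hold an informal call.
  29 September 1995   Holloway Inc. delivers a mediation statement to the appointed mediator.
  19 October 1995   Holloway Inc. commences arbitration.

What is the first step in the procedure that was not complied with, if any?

Step 5

Step 1: 30 days after 11 May 1995 (when the breach is discovered) is 10 June 1995; done 8 June 1995 — timely.
Step 2: the earliest permitted date is 39 days after 7 July 1995 (end of the 29-day waiting period, which began when the default notice is delivered on 8 June 1995), i.e. 15 August 1995; done 17 August 1995, after the minimum wait.
Step 3: the window is 14–42 days after 17 August 1995 (when the itemised statement is provided), so 31 August 1995 through 28 September 1995; 1 September 1995 falls inside that range.
Step 4: 39 days after 17 August 1995 (when the itemised statement is provided) is 25 September 1995; done 23 September 1995 — timely.
Step 5: the earliest permitted date is 15 days after 23 September 1995 (when the dispute is referred to mediation), i.e. 8 October 1995; 29 September 1995 is 9 days before the earliest permitted date.
No need to go further; step 5 was not satisfied.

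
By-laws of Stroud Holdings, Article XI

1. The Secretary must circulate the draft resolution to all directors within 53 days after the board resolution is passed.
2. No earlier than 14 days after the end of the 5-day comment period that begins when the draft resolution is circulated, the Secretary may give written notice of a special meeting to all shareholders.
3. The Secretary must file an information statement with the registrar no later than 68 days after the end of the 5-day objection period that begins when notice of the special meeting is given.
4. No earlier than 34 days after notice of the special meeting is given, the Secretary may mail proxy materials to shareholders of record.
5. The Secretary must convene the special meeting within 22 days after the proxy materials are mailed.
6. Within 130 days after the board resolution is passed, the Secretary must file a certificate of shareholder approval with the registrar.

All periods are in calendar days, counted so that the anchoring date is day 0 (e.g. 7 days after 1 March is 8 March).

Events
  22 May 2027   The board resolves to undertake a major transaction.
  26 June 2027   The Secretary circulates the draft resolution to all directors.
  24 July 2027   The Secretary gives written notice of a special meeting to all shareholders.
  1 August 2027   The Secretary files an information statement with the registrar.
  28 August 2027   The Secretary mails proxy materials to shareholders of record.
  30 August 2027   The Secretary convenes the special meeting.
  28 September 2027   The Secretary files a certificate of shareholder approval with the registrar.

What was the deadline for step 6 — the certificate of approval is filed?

29 September 2027

Step 6 runs from 22 May 2027, when the board resolution is passed. 130 days after 22 May 2027 is 29 September 2027.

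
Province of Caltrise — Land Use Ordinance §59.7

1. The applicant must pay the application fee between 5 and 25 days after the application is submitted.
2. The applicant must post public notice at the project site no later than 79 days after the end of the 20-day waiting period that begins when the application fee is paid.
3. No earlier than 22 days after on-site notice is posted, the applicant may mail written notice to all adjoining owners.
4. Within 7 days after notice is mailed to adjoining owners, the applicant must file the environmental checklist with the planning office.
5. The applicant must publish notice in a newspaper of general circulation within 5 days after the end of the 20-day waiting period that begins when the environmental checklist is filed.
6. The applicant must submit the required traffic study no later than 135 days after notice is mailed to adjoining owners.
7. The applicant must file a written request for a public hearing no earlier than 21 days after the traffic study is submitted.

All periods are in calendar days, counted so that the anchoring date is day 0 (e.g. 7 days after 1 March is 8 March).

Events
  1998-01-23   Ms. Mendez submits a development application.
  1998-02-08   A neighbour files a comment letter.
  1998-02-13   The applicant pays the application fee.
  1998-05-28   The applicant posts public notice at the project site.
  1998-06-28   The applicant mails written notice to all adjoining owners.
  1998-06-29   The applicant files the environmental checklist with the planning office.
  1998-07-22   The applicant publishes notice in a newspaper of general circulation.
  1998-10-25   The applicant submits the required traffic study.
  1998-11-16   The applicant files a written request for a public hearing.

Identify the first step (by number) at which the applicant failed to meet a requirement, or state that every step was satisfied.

Step 2

Step 1: the window is 5–25 days after 1998-01-23 (when the application is submitted), so 1998-01-28 through 1998-02-17; 1998-02-13 falls inside that range.
Step 2: 79 days after 1998-03-05 (end of the 20-day waiting period, which began when the application fee is paid on 1998-02-13) is 1998-05-23; 1998-05-28 misses that deadline by 5 days.
The procedure was therefore not followed at step 2.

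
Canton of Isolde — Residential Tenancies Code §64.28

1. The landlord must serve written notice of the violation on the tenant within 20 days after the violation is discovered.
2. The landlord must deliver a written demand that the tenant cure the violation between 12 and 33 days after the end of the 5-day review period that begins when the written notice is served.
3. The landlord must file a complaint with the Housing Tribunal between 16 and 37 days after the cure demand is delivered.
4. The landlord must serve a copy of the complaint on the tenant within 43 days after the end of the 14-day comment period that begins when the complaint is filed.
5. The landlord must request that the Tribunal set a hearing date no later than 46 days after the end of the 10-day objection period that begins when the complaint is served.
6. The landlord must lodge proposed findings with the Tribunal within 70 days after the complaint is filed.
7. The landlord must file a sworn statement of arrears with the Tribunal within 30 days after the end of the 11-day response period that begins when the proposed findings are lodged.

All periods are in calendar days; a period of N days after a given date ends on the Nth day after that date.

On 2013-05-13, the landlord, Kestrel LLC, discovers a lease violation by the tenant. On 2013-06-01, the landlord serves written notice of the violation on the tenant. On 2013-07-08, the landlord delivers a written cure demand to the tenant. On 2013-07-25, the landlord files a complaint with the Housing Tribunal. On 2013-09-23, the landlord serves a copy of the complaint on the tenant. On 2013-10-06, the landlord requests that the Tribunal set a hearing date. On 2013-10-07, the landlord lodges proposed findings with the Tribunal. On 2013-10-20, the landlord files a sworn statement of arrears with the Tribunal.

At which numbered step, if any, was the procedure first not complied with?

Step 4

(1) due by 2013-05-13 + 20 days = 2013-06-02; done 2013-06-01 — timely.
(2) the permitted window runs from 2013-06-06 + 12 = 2013-06-18 to 2013-06-06 + 33 = 2013-07-09; done 2013-07-08 — within the window.
(3) the permitted window runs from 2013-07-08 + 16 = 2013-07-24 to 2013-07-08 + 37 = 2013-08-14; done 2013-07-25, which is between those dates.
(4) due by 2013-08-08 + 43 days = 2013-09-20; done 2013-09-23 — 3 days late.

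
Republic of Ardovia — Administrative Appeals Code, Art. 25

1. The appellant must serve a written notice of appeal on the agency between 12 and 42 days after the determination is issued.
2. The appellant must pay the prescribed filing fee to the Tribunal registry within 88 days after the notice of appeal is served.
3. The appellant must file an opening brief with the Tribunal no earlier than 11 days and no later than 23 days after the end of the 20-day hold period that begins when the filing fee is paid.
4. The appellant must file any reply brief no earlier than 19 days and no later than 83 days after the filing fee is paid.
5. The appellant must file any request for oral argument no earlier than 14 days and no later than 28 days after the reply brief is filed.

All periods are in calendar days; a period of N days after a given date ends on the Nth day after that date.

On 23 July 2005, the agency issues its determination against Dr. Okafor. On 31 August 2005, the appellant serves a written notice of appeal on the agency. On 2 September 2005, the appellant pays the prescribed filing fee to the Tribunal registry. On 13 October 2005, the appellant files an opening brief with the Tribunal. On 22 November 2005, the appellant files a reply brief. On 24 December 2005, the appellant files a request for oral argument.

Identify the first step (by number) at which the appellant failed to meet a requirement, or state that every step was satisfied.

Step 1: the window is 12–42 days after 23 July 2005 (when the determination is issued), so 4 August 2005 through 3 September 2005; done 31 August 2005, which is between those dates.
Step 2: 88 days after 31 August 2005 (when the notice of appeal is served) is 27 November 2005; done 2 September 2005 — timely.
Step 3: the window is 11–23 days after 22 September 2005 (end of the 20-day hold period, which began when the filing fee is paid on 2 September 2005), so 3 October 2005 through 15 October 2005; done 13 October 2005 — within the window.
Step 4: the window is 19–83 days after 2 September 2005 (when the filing fee is paid), so 21 September 2005 through 24 November 2005; done 22 November 2005, which is between those dates.
Step 5: the window is 14–28 days after 22 November 2005 (when the reply brief is filed), so 6 December 2005 through 20 December 2005; 24 December 2005 is 4 days past the end of the window.

Step 5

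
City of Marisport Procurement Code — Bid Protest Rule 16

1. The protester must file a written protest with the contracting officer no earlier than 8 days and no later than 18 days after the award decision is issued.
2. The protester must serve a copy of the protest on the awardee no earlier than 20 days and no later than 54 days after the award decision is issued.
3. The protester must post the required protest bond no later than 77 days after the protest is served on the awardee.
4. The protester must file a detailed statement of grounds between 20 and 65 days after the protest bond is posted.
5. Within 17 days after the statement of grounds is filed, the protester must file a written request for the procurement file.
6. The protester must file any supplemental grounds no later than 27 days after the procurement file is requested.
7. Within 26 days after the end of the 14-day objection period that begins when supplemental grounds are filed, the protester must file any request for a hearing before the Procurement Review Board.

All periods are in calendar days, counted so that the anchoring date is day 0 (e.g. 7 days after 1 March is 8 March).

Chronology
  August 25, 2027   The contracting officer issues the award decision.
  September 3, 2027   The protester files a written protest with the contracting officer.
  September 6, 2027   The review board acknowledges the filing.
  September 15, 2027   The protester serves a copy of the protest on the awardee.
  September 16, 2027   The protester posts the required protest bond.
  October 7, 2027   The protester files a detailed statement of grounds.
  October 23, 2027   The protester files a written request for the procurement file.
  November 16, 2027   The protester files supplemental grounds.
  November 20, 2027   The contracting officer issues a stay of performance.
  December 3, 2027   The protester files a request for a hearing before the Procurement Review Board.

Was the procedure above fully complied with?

Yes

(1) the permitted window runs from August 25, 2027 + 8 = September 2, 2027 to August 25, 2027 + 18 = September 12, 2027; done September 3, 2027, which is between those dates.
(2) the permitted window runs from August 25, 2027 + 20 = September 14, 2027 to August 25, 2027 + 54 = October 18, 2027; done September 15, 2027 — within the window.
(3) due by September 15, 2027 + 77 days = December 1, 2027; completed September 16, 2027, before the deadline.
(4) the permitted window runs from September 16, 2027 + 20 = October 6, 2027 to September 16, 2027 + 65 = November 20, 2027; done October 7, 2027 — within the window.
(5) due by October 7, 2027 + 17 days = October 24, 2027; completed October 23, 2027, before the deadline.
(6) due by October 23, 2027 + 27 days = November 19, 2027; completed November 16, 2027, before the deadline.
(7) due by November 30, 2027 + 26 days = December 26, 2027; done December 3, 2027 — timely.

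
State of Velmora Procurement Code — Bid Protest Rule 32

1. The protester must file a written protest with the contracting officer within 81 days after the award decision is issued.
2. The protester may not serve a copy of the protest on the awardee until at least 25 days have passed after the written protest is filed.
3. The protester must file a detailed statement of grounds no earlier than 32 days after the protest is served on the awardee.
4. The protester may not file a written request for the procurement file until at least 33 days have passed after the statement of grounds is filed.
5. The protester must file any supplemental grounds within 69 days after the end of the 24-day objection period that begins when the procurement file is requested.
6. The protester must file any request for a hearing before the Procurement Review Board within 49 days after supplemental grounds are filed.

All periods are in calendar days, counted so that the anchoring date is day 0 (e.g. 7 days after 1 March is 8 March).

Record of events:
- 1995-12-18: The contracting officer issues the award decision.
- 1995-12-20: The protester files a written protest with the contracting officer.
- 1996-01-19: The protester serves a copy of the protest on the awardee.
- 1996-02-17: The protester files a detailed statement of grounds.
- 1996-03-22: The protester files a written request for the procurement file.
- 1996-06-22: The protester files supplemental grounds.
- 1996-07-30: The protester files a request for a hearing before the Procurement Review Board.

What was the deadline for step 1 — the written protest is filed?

1996-03-08

Step 1 runs from 1995-12-18, when the award decision is issued. 81 days after 1995-12-18 is 1996-03-08.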